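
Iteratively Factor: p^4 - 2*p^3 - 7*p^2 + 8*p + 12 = (p + 1)*(p^3 - 3*p^2 - 4*p + 12) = (p - 2)*(p + 1)*(p^2 - p - 6) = (p - 2)*(p + 1)*(p + 2)*(p - 3)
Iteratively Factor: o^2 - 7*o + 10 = (o - 5)*(o - 2)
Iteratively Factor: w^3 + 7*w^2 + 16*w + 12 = (w + 2)*(w^2 + 5*w + 6) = (w + 2)*(w + 3)*(w + 2)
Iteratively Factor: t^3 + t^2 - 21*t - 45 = (t - 5)*(t^2 + 6*t + 9) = (t - 5)*(t + 3)*(t + 3)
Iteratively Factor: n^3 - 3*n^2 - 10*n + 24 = (n - 4)*(n^2 + n - 6) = (n - 4)*(n + 3)*(n - 2)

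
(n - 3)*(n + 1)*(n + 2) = n^3 - 7*n - 6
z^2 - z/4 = z*(z - 1/4)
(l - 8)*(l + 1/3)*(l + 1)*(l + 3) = l^4 - 11*l^3/3 - 91*l^2/3 - 101*l/3 - 8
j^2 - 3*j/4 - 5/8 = (j - 5/4)*(j + 1/2)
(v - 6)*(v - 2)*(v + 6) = v^3 - 2*v^2 - 36*v + 72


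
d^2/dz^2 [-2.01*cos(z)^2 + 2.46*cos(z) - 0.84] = -2.46*cos(z) + 4.02*cos(2*z)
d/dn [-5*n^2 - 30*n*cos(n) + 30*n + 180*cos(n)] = 30*n*sin(n) - 10*n - 180*sin(n) - 30*cos(n) + 30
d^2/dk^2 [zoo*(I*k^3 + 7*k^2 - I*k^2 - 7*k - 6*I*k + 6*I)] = nan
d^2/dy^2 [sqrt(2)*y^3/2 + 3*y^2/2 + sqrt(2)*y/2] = 3*sqrt(2)*y + 3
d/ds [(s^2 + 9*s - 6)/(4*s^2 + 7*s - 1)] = (-29*s^2 + 46*s + 33)/(16*s^4 + 56*s^3 + 41*s^2 - 14*s + 1)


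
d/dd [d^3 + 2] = 3*d^2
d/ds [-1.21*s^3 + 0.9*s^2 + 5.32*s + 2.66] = -3.63*s^2 + 1.8*s + 5.32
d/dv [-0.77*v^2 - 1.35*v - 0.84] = -1.54*v - 1.35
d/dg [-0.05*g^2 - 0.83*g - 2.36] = -0.1*g - 0.83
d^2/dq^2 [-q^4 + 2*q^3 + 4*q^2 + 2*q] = -12*q^2 + 12*q + 8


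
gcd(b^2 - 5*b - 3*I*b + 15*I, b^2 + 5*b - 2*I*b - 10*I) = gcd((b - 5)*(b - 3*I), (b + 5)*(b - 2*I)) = 1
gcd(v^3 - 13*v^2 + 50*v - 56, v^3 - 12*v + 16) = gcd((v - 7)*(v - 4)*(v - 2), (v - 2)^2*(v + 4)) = v - 2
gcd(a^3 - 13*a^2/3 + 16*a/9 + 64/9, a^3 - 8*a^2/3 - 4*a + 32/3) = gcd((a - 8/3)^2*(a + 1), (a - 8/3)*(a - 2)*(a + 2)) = a - 8/3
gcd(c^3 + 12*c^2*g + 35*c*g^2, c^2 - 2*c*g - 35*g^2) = c + 5*g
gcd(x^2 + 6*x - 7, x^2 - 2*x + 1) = x - 1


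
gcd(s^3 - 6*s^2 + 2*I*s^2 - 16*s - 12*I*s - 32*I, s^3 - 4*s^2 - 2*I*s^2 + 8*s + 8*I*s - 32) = s + 2*I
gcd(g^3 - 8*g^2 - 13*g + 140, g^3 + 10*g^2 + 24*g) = g + 4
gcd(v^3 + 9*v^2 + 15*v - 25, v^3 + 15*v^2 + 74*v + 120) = v + 5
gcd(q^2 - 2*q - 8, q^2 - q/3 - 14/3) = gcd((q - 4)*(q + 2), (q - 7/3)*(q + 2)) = q + 2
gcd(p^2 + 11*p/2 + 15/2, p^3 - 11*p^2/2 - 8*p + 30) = p + 5/2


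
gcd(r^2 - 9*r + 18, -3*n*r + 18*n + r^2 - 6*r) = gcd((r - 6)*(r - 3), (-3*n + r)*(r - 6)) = r - 6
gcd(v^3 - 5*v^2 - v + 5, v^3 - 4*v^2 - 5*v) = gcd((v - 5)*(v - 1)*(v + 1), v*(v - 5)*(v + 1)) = v^2 - 4*v - 5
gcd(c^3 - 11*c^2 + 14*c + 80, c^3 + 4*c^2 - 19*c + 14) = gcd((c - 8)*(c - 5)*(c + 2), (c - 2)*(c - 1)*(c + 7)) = 1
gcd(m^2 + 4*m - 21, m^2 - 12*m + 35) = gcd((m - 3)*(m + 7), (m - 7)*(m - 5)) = 1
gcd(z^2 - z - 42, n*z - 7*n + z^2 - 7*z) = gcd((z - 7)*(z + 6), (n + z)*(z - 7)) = z - 7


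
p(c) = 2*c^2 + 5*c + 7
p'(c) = 4*c + 5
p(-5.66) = 42.77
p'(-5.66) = -17.64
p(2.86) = 37.66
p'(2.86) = 16.44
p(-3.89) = 17.81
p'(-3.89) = -10.56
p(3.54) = 49.76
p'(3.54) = 19.16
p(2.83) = 37.17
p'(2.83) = 16.32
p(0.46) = 9.72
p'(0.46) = 6.84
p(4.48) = 69.54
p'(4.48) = 22.92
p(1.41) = 18.03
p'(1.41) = 10.64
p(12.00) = 355.00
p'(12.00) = 53.00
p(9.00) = 214.00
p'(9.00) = 41.00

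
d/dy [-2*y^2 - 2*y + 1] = -4*y - 2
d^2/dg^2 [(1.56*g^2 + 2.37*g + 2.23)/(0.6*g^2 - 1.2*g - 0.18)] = (3.9528*g^3 + 5.82768*g^2 - 8.09784*g + 5.981328)/(0.216*g^6 - 1.296*g^5 + 2.3976*g^4 - 0.9504*g^3 - 0.71928*g^2 - 0.11664*g - 0.005832)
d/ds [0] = 0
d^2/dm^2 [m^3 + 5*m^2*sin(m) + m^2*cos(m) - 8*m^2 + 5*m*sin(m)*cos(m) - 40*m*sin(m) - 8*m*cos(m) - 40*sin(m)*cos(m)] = -5*m^2*sin(m) - m^2*cos(m) + 36*m*sin(m) - 10*m*sin(2*m) + 28*m*cos(m) + 6*m + 26*sin(m) + 80*sin(2*m) - 78*cos(m) + 10*cos(2*m) - 16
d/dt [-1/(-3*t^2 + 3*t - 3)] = (1 - 2*t)/(3*(t^2 - t + 1)^2)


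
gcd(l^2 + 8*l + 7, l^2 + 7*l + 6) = l + 1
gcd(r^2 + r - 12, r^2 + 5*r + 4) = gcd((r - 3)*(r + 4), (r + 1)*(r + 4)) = r + 4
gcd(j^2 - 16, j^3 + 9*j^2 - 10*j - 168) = j - 4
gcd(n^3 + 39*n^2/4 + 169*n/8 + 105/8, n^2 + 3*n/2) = n + 3/2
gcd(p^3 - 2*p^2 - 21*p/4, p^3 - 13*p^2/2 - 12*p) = p^2 + 3*p/2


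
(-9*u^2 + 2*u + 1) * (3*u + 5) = -27*u^3 - 39*u^2 + 13*u + 5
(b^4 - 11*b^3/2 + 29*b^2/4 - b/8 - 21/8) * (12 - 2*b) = -2*b^5 + 23*b^4 - 161*b^3/2 + 349*b^2/4 + 15*b/4 - 63/2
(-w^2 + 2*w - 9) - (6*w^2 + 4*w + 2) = -7*w^2 - 2*w - 11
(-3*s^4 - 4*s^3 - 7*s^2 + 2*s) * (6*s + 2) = -18*s^5 - 30*s^4 - 50*s^3 - 2*s^2 + 4*s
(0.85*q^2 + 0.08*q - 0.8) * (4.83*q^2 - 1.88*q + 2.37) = 4.1055*q^4 - 1.2116*q^3 - 1.9999*q^2 + 1.6936*q - 1.896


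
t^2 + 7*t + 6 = (t + 1)*(t + 6)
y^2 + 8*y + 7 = (y + 1)*(y + 7)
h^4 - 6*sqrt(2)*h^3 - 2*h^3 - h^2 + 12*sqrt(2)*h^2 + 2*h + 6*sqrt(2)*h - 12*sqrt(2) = (h - 2)*(h - 1)*(h + 1)*(h - 6*sqrt(2))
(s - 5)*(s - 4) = s^2 - 9*s + 20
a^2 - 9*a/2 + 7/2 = (a - 7/2)*(a - 1)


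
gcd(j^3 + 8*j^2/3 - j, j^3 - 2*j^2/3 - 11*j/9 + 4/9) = j - 1/3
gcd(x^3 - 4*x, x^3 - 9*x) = x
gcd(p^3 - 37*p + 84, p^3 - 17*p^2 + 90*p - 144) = p - 3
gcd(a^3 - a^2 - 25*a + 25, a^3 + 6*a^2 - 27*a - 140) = a - 5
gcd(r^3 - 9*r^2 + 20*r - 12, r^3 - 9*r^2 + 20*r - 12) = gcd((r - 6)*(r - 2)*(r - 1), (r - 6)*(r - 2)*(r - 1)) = r^3 - 9*r^2 + 20*r - 12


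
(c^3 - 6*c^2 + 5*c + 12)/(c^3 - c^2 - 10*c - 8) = (c - 3)/(c + 2)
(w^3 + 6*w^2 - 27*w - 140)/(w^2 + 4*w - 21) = (w^2 - w - 20)/(w - 3)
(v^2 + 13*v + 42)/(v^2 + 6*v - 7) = (v + 6)/(v - 1)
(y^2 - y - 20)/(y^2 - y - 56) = (-y^2 + y + 20)/(-y^2 + y + 56)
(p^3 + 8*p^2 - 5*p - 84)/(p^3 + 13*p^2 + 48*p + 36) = (p^3 + 8*p^2 - 5*p - 84)/(p^3 + 13*p^2 + 48*p + 36)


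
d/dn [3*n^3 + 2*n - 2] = 9*n^2 + 2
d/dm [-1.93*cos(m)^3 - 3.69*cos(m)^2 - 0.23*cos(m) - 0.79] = (5.79*cos(m)^2 + 7.38*cos(m) + 0.23)*sin(m)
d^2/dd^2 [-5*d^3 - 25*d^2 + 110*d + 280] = -30*d - 50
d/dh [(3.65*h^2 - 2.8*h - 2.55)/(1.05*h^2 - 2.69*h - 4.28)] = (-6.8785*h^2 - 25.889*h + 5.1245)/(1.1025*h^4 - 5.649*h^3 - 1.7519*h^2 + 23.0264*h + 18.3184)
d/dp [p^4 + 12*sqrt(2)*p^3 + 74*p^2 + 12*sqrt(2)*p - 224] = 4*p^3 + 36*sqrt(2)*p^2 + 148*p + 12*sqrt(2)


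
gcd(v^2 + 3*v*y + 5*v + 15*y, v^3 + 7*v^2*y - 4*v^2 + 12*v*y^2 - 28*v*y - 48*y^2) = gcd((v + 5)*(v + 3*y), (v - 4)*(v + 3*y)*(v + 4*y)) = v + 3*y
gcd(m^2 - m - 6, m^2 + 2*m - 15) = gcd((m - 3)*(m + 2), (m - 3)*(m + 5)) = m - 3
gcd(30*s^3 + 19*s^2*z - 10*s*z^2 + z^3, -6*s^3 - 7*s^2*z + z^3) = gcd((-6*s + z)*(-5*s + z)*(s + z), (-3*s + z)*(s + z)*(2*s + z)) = s + z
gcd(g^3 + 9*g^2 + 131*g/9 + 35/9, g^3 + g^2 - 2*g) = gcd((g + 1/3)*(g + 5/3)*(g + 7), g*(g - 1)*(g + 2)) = 1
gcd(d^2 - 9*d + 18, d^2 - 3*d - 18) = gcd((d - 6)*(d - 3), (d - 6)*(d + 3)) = d - 6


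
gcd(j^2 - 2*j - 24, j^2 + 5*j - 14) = 1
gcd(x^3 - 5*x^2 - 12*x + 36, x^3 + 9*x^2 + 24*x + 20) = 1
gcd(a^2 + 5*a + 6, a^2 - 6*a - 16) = a + 2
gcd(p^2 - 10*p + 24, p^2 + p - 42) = p - 6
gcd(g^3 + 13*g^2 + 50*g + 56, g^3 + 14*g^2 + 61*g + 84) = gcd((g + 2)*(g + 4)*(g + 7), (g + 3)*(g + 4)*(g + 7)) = g^2 + 11*g + 28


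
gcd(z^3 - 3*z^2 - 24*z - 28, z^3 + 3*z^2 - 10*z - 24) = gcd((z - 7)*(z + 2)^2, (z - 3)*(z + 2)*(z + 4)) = z + 2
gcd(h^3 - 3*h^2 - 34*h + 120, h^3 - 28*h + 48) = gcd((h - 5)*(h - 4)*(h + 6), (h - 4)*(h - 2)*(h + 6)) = h^2 + 2*h - 24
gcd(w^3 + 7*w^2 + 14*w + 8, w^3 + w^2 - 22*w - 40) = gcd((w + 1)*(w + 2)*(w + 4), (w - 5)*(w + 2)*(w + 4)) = w^2 + 6*w + 8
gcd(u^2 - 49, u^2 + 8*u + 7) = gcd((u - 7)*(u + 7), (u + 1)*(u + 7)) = u + 7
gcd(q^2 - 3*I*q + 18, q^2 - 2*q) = 1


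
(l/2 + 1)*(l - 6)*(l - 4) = l^3/2 - 4*l^2 + 2*l + 24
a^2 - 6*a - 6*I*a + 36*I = (a - 6)*(a - 6*I)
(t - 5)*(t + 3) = t^2 - 2*t - 15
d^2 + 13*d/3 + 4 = (d + 4/3)*(d + 3)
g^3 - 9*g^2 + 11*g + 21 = (g - 7)*(g - 3)*(g + 1)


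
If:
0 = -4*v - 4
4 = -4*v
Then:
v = -1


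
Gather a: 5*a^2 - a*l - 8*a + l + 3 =5*a^2 + a*(-l - 8) + l + 3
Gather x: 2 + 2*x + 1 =2*x + 3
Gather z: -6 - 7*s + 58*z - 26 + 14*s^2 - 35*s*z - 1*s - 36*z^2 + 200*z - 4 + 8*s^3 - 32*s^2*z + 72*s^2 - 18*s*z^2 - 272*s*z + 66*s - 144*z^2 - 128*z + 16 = 8*s^3 + 86*s^2 + 58*s + z^2*(-18*s - 180) + z*(-32*s^2 - 307*s + 130) - 20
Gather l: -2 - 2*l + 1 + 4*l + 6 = 2*l + 5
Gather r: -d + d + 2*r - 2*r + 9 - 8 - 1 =0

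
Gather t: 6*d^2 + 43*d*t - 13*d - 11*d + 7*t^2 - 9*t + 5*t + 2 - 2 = 6*d^2 - 24*d + 7*t^2 + t*(43*d - 4)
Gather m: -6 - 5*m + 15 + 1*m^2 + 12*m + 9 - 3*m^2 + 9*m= -2*m^2 + 16*m + 18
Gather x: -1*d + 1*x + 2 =-d + x + 2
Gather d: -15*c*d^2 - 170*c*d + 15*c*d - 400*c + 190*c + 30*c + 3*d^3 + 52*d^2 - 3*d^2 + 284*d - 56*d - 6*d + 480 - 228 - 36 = -180*c + 3*d^3 + d^2*(49 - 15*c) + d*(222 - 155*c) + 216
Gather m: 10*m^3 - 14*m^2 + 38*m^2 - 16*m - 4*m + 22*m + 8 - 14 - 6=10*m^3 + 24*m^2 + 2*m - 12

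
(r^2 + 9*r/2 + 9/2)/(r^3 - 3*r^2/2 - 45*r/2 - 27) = 1/(r - 6)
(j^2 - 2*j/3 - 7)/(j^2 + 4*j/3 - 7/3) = (j - 3)/(j - 1)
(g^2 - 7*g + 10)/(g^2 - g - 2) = (g - 5)/(g + 1)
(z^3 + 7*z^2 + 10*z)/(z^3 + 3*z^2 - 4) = z*(z + 5)/(z^2 + z - 2)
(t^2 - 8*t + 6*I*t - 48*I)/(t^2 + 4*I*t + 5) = (t^2 + t*(-8 + 6*I) - 48*I)/(t^2 + 4*I*t + 5)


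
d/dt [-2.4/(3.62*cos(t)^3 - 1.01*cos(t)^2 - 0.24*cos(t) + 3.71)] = (-26.064*cos(t)^2 + 4.848*cos(t) + 0.576)*sin(t)/(3.62*cos(t)^3 - 1.01*cos(t)^2 - 0.24*cos(t) + 3.71)^2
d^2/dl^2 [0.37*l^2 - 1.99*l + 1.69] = 0.740000000000000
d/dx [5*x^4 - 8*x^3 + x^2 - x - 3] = 20*x^3 - 24*x^2 + 2*x - 1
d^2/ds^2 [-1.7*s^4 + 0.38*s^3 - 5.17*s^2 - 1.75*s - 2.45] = -20.4*s^2 + 2.28*s - 10.34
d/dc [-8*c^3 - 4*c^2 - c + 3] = -24*c^2 - 8*c - 1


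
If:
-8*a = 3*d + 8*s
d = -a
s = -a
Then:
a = 0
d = 0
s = 0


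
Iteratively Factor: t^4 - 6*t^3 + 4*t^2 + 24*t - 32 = (t + 2)*(t^3 - 8*t^2 + 20*t - 16) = (t - 4)*(t + 2)*(t^2 - 4*t + 4) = (t - 4)*(t - 2)*(t + 2)*(t - 2)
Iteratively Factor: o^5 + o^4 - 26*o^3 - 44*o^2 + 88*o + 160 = (o + 2)*(o^4 - o^3 - 24*o^2 + 4*o + 80) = (o - 5)*(o + 2)*(o^3 + 4*o^2 - 4*o - 16) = (o - 5)*(o + 2)*(o + 4)*(o^2 - 4) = (o - 5)*(o - 2)*(o + 2)*(o + 4)*(o + 2)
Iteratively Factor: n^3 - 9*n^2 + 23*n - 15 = (n - 1)*(n^2 - 8*n + 15) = (n - 3)*(n - 1)*(n - 5)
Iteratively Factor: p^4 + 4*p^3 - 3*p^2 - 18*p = (p)*(p^3 + 4*p^2 - 3*p - 18) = p*(p + 3)*(p^2 + p - 6) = p*(p + 3)^2*(p - 2)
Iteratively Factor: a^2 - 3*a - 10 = (a - 5)*(a + 2)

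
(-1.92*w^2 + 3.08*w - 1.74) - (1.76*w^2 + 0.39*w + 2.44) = -3.68*w^2 + 2.69*w - 4.18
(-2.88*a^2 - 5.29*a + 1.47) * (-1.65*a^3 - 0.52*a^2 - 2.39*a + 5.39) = 4.752*a^5 + 10.2261*a^4 + 7.2085*a^3 - 3.6445*a^2 - 32.0264*a + 7.9233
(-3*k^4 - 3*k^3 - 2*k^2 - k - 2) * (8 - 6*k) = 18*k^5 - 6*k^4 - 12*k^3 - 10*k^2 + 4*k - 16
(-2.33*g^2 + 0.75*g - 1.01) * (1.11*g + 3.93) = -2.5863*g^3 - 8.3244*g^2 + 1.8264*g - 3.9693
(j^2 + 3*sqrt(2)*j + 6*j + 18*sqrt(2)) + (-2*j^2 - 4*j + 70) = -j^2 + 2*j + 3*sqrt(2)*j + 18*sqrt(2) + 70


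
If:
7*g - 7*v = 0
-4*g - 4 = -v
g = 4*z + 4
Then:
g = -4/3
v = -4/3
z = -4/3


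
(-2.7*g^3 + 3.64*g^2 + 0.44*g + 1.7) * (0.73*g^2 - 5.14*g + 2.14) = -1.971*g^5 + 16.5352*g^4 - 24.1664*g^3 + 6.769*g^2 - 7.7964*g + 3.638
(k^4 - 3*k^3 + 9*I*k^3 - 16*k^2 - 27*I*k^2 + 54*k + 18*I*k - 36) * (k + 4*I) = k^5 - 3*k^4 + 13*I*k^4 - 52*k^3 - 39*I*k^3 + 162*k^2 - 46*I*k^2 - 108*k + 216*I*k - 144*I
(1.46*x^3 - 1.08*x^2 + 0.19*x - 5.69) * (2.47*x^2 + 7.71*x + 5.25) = 3.6062*x^5 + 8.589*x^4 - 0.192500000000001*x^3 - 18.2594*x^2 - 42.8724*x - 29.8725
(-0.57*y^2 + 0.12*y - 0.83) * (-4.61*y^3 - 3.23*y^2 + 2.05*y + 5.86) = 2.6277*y^5 + 1.2879*y^4 + 2.2702*y^3 - 0.4133*y^2 - 0.9983*y - 4.8638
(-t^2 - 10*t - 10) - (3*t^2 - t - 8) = -4*t^2 - 9*t - 2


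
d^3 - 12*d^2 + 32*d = d*(d - 8)*(d - 4)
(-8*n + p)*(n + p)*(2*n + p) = -16*n^3 - 22*n^2*p - 5*n*p^2 + p^3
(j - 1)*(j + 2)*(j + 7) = j^3 + 8*j^2 + 5*j - 14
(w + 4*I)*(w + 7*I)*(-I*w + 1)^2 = -w^4 - 13*I*w^3 + 51*w^2 + 67*I*w - 28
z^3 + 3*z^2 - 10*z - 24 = (z - 3)*(z + 2)*(z + 4)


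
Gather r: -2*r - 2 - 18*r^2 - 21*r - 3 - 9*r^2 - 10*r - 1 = -27*r^2 - 33*r - 6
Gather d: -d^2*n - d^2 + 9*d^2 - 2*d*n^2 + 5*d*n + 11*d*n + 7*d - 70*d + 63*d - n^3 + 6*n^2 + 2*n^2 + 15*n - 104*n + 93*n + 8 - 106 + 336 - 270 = d^2*(8 - n) + d*(-2*n^2 + 16*n) - n^3 + 8*n^2 + 4*n - 32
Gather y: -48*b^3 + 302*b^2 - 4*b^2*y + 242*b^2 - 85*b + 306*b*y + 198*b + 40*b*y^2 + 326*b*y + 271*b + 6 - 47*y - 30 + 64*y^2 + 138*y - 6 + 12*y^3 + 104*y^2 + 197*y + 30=-48*b^3 + 544*b^2 + 384*b + 12*y^3 + y^2*(40*b + 168) + y*(-4*b^2 + 632*b + 288)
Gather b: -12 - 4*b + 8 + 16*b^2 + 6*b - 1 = 16*b^2 + 2*b - 5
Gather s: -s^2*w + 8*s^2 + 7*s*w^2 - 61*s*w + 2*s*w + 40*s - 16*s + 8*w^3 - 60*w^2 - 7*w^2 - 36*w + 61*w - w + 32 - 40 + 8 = s^2*(8 - w) + s*(7*w^2 - 59*w + 24) + 8*w^3 - 67*w^2 + 24*w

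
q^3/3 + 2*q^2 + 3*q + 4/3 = (q/3 + 1/3)*(q + 1)*(q + 4)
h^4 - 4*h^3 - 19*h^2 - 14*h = h*(h - 7)*(h + 1)*(h + 2)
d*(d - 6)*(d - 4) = d^3 - 10*d^2 + 24*d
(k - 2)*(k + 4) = k^2 + 2*k - 8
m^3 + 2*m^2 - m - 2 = (m - 1)*(m + 1)*(m + 2)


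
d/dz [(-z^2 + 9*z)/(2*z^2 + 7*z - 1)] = (-25*z^2 + 2*z - 9)/(4*z^4 + 28*z^3 + 45*z^2 - 14*z + 1)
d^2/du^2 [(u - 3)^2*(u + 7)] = 6*u + 2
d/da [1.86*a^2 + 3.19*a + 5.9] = 3.72*a + 3.19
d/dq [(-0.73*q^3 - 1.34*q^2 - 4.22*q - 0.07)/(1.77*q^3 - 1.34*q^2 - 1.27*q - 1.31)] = (3.35*q^4 + 16.793*q^3 - 0.712399999999999*q^2 + 3.3232*q + 5.4393)/(3.1329*q^6 - 4.7436*q^5 - 2.7002*q^4 - 1.2338*q^3 + 5.1237*q^2 + 3.3274*q + 1.7161)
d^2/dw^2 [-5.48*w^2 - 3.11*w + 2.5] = -10.9600000000000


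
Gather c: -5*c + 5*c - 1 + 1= 0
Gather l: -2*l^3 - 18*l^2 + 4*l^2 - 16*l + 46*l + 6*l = -2*l^3 - 14*l^2 + 36*l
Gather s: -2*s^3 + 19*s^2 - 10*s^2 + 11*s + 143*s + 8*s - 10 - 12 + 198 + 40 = -2*s^3 + 9*s^2 + 162*s + 216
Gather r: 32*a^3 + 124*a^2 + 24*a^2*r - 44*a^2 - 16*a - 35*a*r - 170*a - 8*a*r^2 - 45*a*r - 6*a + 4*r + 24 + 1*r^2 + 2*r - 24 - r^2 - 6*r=32*a^3 + 80*a^2 - 8*a*r^2 - 192*a + r*(24*a^2 - 80*a)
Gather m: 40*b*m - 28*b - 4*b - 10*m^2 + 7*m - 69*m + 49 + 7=-32*b - 10*m^2 + m*(40*b - 62) + 56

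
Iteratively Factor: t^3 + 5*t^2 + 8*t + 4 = (t + 1)*(t^2 + 4*t + 4) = (t + 1)*(t + 2)*(t + 2)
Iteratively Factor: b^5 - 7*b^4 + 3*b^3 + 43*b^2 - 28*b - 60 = (b - 3)*(b^4 - 4*b^3 - 9*b^2 + 16*b + 20) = (b - 3)*(b - 2)*(b^3 - 2*b^2 - 13*b - 10) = (b - 3)*(b - 2)*(b + 1)*(b^2 - 3*b - 10) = (b - 5)*(b - 3)*(b - 2)*(b + 1)*(b + 2)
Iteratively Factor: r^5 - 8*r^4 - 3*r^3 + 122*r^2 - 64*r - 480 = (r - 5)*(r^4 - 3*r^3 - 18*r^2 + 32*r + 96) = (r - 5)*(r - 4)*(r^3 + r^2 - 14*r - 24) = (r - 5)*(r - 4)*(r + 2)*(r^2 - r - 12) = (r - 5)*(r - 4)^2*(r + 2)*(r + 3)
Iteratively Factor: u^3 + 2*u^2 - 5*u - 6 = (u + 1)*(u^2 + u - 6) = (u - 2)*(u + 1)*(u + 3)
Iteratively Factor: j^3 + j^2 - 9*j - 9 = (j + 3)*(j^2 - 2*j - 3) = (j + 1)*(j + 3)*(j - 3)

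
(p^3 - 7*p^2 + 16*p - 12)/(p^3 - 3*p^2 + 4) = (p - 3)/(p + 1)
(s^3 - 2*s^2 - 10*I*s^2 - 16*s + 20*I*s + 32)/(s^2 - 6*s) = (s^3 + s^2*(-2 - 10*I) + 4*s*(-4 + 5*I) + 32)/(s*(s - 6))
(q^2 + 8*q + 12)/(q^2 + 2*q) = (q + 6)/q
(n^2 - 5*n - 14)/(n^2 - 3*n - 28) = (n + 2)/(n + 4)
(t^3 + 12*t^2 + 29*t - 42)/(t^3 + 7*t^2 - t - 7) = (t + 6)/(t + 1)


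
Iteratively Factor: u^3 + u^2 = (u)*(u^2 + u) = u*(u + 1)*(u)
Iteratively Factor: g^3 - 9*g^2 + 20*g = (g)*(g^2 - 9*g + 20) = g*(g - 4)*(g - 5)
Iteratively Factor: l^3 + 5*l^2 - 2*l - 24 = (l + 3)*(l^2 + 2*l - 8) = (l + 3)*(l + 4)*(l - 2)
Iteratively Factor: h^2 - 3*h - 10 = (h + 2)*(h - 5)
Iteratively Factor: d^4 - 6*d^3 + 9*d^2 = (d)*(d^3 - 6*d^2 + 9*d) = d*(d - 3)*(d^2 - 3*d) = d^2*(d - 3)*(d - 3)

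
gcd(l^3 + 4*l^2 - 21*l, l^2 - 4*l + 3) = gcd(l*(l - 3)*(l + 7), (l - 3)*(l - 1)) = l - 3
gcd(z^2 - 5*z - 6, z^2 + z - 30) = 1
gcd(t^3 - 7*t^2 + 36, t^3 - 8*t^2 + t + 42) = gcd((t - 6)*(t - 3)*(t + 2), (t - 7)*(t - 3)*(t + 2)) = t^2 - t - 6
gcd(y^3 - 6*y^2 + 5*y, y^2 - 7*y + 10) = y - 5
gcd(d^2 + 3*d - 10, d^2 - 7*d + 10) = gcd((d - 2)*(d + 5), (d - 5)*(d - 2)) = d - 2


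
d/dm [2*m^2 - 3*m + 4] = 4*m - 3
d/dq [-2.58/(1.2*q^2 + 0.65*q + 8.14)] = (6.192*q + 1.677)/(1.2*q^2 + 0.65*q + 8.14)^2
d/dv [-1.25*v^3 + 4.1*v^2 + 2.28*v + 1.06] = -3.75*v^2 + 8.2*v + 2.28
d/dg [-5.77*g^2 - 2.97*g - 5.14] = -11.54*g - 2.97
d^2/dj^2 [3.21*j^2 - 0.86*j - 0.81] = 6.42000000000000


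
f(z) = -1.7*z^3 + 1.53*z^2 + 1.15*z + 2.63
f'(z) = -5.1*z^2 + 3.06*z + 1.15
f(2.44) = -10.15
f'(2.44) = -21.75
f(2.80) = -19.47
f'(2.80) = -30.27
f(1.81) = -0.36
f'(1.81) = -10.02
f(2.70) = -16.57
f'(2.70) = -27.77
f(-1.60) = 11.67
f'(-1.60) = -16.80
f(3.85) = -67.28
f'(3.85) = -62.66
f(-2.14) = 23.84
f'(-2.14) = -28.75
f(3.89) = -69.81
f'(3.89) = -64.12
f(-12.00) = 3146.75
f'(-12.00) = -769.97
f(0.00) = 2.63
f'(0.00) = 1.15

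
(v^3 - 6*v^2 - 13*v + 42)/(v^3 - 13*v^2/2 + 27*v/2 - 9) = 2*(v^2 - 4*v - 21)/(2*v^2 - 9*v + 9)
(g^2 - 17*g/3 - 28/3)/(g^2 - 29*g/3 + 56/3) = (3*g + 4)/(3*g - 8)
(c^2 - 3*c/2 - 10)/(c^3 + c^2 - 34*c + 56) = (c + 5/2)/(c^2 + 5*c - 14)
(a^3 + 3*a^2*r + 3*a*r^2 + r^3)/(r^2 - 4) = (a^3 + 3*a^2*r + 3*a*r^2 + r^3)/(r^2 - 4)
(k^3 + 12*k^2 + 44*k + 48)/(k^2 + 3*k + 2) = (k^2 + 10*k + 24)/(k + 1)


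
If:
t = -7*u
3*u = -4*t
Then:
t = 0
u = 0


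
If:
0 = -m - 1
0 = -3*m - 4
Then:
No Solution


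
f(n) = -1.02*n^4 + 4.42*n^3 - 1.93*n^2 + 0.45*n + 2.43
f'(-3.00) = 241.53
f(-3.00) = -218.25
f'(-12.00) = 9006.45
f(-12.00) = -29069.37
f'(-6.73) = 1870.68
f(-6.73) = -3527.80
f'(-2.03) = 97.06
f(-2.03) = -60.73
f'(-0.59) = 8.18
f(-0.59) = 0.46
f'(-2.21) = 117.78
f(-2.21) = -80.03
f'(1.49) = 10.64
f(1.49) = 8.41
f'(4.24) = -88.53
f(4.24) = -23.10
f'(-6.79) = 1915.23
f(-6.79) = -3641.37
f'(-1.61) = 58.06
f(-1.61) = -28.60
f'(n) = -4.08*n^3 + 13.26*n^2 - 3.86*n + 0.45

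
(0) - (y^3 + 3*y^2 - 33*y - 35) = -y^3 - 3*y^2 + 33*y + 35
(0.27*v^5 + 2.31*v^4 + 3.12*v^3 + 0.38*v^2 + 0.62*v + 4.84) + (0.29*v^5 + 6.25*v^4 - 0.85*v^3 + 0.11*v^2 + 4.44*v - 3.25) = 0.56*v^5 + 8.56*v^4 + 2.27*v^3 + 0.49*v^2 + 5.06*v + 1.59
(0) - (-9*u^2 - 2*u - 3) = 9*u^2 + 2*u + 3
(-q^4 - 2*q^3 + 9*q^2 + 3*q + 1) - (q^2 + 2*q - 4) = -q^4 - 2*q^3 + 8*q^2 + q + 5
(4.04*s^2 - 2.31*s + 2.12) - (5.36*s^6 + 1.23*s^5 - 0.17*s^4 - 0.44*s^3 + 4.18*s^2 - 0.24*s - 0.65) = -5.36*s^6 - 1.23*s^5 + 0.17*s^4 + 0.44*s^3 - 0.14*s^2 - 2.07*s + 2.77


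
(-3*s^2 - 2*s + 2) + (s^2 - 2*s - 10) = -2*s^2 - 4*s - 8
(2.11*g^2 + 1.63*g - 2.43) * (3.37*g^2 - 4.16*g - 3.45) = 7.1107*g^4 - 3.2845*g^3 - 22.2494*g^2 + 4.4853*g + 8.3835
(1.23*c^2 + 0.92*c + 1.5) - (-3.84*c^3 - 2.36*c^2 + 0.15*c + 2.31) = 3.84*c^3 + 3.59*c^2 + 0.77*c - 0.81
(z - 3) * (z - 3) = z^2 - 6*z + 9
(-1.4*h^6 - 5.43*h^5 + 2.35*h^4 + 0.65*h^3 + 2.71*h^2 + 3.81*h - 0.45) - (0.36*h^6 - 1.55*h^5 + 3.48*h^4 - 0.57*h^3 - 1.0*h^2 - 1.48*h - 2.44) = -1.76*h^6 - 3.88*h^5 - 1.13*h^4 + 1.22*h^3 + 3.71*h^2 + 5.29*h + 1.99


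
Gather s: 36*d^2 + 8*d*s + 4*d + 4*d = 36*d^2 + 8*d*s + 8*d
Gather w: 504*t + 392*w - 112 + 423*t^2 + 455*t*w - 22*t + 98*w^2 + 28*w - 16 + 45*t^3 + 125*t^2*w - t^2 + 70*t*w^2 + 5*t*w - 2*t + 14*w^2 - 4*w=45*t^3 + 422*t^2 + 480*t + w^2*(70*t + 112) + w*(125*t^2 + 460*t + 416) - 128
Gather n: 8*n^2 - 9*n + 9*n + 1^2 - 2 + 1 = 8*n^2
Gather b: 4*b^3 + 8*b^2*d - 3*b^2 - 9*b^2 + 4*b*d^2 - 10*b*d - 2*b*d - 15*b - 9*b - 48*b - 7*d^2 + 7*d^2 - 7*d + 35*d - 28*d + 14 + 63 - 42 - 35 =4*b^3 + b^2*(8*d - 12) + b*(4*d^2 - 12*d - 72)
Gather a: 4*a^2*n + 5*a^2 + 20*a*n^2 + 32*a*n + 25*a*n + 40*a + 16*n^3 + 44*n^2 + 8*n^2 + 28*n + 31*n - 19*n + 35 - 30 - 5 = a^2*(4*n + 5) + a*(20*n^2 + 57*n + 40) + 16*n^3 + 52*n^2 + 40*n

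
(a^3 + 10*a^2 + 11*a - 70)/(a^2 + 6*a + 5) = (a^2 + 5*a - 14)/(a + 1)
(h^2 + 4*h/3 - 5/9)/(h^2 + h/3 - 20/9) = (3*h - 1)/(3*h - 4)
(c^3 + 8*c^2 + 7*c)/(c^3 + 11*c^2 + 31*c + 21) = c/(c + 3)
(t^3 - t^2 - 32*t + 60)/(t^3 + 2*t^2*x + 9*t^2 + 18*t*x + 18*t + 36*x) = (t^2 - 7*t + 10)/(t^2 + 2*t*x + 3*t + 6*x)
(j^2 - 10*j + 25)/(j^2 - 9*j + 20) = (j - 5)/(j - 4)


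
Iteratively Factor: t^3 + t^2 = (t + 1)*(t^2) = t*(t + 1)*(t)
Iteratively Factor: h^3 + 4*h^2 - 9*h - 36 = (h + 4)*(h^2 - 9) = (h + 3)*(h + 4)*(h - 3)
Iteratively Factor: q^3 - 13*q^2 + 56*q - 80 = (q - 4)*(q^2 - 9*q + 20) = (q - 4)^2*(q - 5)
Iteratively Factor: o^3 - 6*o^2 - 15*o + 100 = (o - 5)*(o^2 - o - 20) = (o - 5)^2*(o + 4)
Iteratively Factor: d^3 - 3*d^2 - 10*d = (d + 2)*(d^2 - 5*d) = d*(d + 2)*(d - 5)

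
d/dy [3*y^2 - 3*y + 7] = 6*y - 3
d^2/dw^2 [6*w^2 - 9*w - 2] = 12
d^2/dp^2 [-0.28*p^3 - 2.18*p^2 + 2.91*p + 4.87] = -1.68*p - 4.36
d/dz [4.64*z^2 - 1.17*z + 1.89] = 9.28*z - 1.17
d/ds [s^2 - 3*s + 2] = 2*s - 3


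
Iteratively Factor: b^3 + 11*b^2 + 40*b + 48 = (b + 4)*(b^2 + 7*b + 12) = (b + 3)*(b + 4)*(b + 4)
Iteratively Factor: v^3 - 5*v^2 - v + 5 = (v - 5)*(v^2 - 1) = (v - 5)*(v - 1)*(v + 1)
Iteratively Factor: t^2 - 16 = (t + 4)*(t - 4)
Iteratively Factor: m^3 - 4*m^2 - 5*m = (m - 5)*(m^2 + m) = m*(m - 5)*(m + 1)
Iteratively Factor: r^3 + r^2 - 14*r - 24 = (r - 4)*(r^2 + 5*r + 6) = (r - 4)*(r + 2)*(r + 3)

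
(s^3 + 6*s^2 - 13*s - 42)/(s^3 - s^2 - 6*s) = (s + 7)/s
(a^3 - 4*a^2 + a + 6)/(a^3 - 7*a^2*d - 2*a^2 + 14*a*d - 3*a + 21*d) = (a - 2)/(a - 7*d)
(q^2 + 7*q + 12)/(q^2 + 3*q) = (q + 4)/q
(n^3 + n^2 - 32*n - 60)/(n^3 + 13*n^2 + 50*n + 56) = (n^2 - n - 30)/(n^2 + 11*n + 28)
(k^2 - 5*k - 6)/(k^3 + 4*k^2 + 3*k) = (k - 6)/(k*(k + 3))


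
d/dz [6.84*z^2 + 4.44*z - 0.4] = 13.68*z + 4.44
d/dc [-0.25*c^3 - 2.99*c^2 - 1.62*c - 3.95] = -0.75*c^2 - 5.98*c - 1.62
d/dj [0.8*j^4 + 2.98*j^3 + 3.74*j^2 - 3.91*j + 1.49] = 3.2*j^3 + 8.94*j^2 + 7.48*j - 3.91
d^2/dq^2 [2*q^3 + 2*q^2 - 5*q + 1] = 12*q + 4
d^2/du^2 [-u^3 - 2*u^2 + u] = -6*u - 4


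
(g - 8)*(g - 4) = g^2 - 12*g + 32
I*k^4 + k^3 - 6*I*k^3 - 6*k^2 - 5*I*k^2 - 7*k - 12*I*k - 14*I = (k - 7)*(k - 2*I)*(k + I)*(I*k + I)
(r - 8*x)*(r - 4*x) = r^2 - 12*r*x + 32*x^2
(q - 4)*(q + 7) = q^2 + 3*q - 28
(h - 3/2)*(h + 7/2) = h^2 + 2*h - 21/4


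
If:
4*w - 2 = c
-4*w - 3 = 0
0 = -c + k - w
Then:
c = -5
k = -23/4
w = -3/4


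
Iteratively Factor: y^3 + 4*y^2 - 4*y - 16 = (y + 4)*(y^2 - 4) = (y - 2)*(y + 4)*(y + 2)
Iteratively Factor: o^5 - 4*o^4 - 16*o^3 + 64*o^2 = (o)*(o^4 - 4*o^3 - 16*o^2 + 64*o) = o*(o - 4)*(o^3 - 16*o) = o*(o - 4)^2*(o^2 + 4*o) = o^2*(o - 4)^2*(o + 4)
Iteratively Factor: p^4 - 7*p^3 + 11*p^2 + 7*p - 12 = (p - 3)*(p^3 - 4*p^2 - p + 4) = (p - 4)*(p - 3)*(p^2 - 1) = (p - 4)*(p - 3)*(p + 1)*(p - 1)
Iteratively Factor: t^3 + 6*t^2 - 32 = (t - 2)*(t^2 + 8*t + 16) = (t - 2)*(t + 4)*(t + 4)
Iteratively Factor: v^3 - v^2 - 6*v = (v + 2)*(v^2 - 3*v) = v*(v + 2)*(v - 3)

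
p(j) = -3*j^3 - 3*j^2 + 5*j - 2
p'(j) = -9*j^2 - 6*j + 5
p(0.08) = -1.62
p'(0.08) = 4.46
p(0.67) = -0.90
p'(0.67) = -3.06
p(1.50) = -11.38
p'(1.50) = -24.25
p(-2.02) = 0.39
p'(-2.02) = -19.60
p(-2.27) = 6.28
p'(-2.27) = -27.76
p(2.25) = -40.11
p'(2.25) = -54.06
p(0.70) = -1.00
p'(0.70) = -3.61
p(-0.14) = -2.75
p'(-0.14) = 5.66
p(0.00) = -2.00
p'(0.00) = 5.00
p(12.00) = -5558.00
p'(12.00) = -1363.00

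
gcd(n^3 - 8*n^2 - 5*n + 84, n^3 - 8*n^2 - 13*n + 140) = n - 7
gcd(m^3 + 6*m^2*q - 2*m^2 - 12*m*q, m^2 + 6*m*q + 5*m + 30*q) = m + 6*q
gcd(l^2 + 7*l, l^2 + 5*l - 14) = l + 7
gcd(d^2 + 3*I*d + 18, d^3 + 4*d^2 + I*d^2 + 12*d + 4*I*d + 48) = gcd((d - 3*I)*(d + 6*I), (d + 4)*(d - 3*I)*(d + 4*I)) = d - 3*I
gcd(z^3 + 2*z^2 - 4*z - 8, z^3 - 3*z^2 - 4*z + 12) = z^2 - 4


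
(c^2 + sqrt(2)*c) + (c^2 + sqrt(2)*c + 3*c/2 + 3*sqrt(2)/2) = 2*c^2 + 3*c/2 + 2*sqrt(2)*c + 3*sqrt(2)/2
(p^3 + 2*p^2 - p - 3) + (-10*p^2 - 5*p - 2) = p^3 - 8*p^2 - 6*p - 5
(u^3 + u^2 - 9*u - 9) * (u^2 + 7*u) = u^5 + 8*u^4 - 2*u^3 - 72*u^2 - 63*u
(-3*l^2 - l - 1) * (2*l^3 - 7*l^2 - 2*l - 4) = -6*l^5 + 19*l^4 + 11*l^3 + 21*l^2 + 6*l + 4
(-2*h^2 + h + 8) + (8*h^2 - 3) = 6*h^2 + h + 5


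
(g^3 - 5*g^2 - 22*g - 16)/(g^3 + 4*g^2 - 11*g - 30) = (g^2 - 7*g - 8)/(g^2 + 2*g - 15)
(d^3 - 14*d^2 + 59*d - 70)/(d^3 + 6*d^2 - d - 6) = (d^3 - 14*d^2 + 59*d - 70)/(d^3 + 6*d^2 - d - 6)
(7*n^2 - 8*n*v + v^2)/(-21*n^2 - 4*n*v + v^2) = (-n + v)/(3*n + v)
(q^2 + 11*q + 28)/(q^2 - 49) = (q + 4)/(q - 7)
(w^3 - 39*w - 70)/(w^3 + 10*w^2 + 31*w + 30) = (w - 7)/(w + 3)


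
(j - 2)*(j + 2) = j^2 - 4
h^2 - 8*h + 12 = (h - 6)*(h - 2)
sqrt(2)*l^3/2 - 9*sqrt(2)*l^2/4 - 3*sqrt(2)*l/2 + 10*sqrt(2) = (l - 4)*(l - 5/2)*(sqrt(2)*l/2 + sqrt(2))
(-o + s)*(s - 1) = -o*s + o + s^2 - s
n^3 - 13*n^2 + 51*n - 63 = (n - 7)*(n - 3)^2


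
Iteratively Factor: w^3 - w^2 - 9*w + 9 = (w - 3)*(w^2 + 2*w - 3) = (w - 3)*(w + 3)*(w - 1)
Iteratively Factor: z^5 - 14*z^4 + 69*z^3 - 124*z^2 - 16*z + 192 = (z - 4)*(z^4 - 10*z^3 + 29*z^2 - 8*z - 48) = (z - 4)^2*(z^3 - 6*z^2 + 5*z + 12) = (z - 4)^3*(z^2 - 2*z - 3) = (z - 4)^3*(z + 1)*(z - 3)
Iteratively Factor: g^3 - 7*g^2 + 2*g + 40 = (g - 4)*(g^2 - 3*g - 10) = (g - 4)*(g + 2)*(g - 5)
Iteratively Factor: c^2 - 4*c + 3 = (c - 1)*(c - 3)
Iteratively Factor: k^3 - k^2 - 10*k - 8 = (k + 1)*(k^2 - 2*k - 8) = (k - 4)*(k + 1)*(k + 2)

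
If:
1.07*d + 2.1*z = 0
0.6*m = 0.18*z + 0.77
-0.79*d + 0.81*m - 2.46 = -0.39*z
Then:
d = -1.28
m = 1.48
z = 0.65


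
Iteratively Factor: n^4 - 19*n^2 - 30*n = (n + 3)*(n^3 - 3*n^2 - 10*n) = (n + 2)*(n + 3)*(n^2 - 5*n) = n*(n + 2)*(n + 3)*(n - 5)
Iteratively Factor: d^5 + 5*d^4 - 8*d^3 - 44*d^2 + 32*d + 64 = (d + 4)*(d^4 + d^3 - 12*d^2 + 4*d + 16) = (d + 1)*(d + 4)*(d^3 - 12*d + 16) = (d - 2)*(d + 1)*(d + 4)*(d^2 + 2*d - 8) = (d - 2)*(d + 1)*(d + 4)^2*(d - 2)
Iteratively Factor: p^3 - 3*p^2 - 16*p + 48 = (p + 4)*(p^2 - 7*p + 12) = (p - 3)*(p + 4)*(p - 4)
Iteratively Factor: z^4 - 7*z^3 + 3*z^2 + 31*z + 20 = (z + 1)*(z^3 - 8*z^2 + 11*z + 20) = (z - 4)*(z + 1)*(z^2 - 4*z - 5) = (z - 5)*(z - 4)*(z + 1)*(z + 1)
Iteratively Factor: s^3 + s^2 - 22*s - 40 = (s + 4)*(s^2 - 3*s - 10) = (s + 2)*(s + 4)*(s - 5)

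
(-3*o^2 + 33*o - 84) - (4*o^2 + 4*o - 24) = -7*o^2 + 29*o - 60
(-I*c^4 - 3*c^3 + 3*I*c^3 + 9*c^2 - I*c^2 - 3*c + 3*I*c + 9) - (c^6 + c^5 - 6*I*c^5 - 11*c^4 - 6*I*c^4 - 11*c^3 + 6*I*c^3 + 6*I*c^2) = -c^6 - c^5 + 6*I*c^5 + 11*c^4 + 5*I*c^4 + 8*c^3 - 3*I*c^3 + 9*c^2 - 7*I*c^2 - 3*c + 3*I*c + 9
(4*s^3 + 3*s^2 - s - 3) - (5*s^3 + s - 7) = -s^3 + 3*s^2 - 2*s + 4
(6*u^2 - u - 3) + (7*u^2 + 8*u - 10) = 13*u^2 + 7*u - 13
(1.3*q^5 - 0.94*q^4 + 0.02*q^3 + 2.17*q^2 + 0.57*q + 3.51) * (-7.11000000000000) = -9.243*q^5 + 6.6834*q^4 - 0.1422*q^3 - 15.4287*q^2 - 4.0527*q - 24.9561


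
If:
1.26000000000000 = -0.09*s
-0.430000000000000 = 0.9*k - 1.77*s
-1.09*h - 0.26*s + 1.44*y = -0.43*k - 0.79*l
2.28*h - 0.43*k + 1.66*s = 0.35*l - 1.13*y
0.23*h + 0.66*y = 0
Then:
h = 12.63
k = -28.01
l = 36.09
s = -14.00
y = -4.40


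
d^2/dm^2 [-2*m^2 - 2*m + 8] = -4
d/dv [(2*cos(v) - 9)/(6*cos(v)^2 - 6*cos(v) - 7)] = 4*(3*cos(v)^2 - 27*cos(v) + 17)*sin(v)/(6*sin(v)^2 + 6*cos(v) + 1)^2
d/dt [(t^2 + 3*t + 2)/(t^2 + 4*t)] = (t^2 - 4*t - 8)/(t^2*(t^2 + 8*t + 16))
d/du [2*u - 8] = 2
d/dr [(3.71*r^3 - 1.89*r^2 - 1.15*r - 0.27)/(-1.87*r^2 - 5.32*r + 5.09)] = (-6.9377*r^4 - 39.4744*r^3 + 64.556*r^2 - 20.25*r - 7.2899)/(3.4969*r^4 + 19.8968*r^3 + 9.2658*r^2 - 54.1576*r + 25.9081)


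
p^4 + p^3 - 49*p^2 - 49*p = p*(p - 7)*(p + 1)*(p + 7)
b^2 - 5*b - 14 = (b - 7)*(b + 2)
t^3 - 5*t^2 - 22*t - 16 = (t - 8)*(t + 1)*(t + 2)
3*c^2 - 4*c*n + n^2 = (-3*c + n)*(-c + n)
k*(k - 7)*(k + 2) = k^3 - 5*k^2 - 14*k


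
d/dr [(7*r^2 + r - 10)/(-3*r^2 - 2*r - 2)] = 11*(-r^2 - 8*r - 2)/(9*r^4 + 12*r^3 + 16*r^2 + 8*r + 4)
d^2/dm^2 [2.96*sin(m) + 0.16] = -2.96*sin(m)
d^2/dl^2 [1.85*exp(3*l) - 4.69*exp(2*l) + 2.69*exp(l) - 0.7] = (16.65*exp(2*l) - 18.76*exp(l) + 2.69)*exp(l)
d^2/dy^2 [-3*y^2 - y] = -6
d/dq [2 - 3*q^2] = -6*q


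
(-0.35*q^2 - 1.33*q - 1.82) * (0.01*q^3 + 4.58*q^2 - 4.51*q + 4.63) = -0.0035*q^5 - 1.6163*q^4 - 4.5311*q^3 - 3.9578*q^2 + 2.0503*q - 8.4266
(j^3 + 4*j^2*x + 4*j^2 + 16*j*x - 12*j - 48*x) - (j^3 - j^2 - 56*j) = 4*j^2*x + 5*j^2 + 16*j*x + 44*j - 48*x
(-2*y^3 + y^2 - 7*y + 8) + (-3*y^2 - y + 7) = -2*y^3 - 2*y^2 - 8*y + 15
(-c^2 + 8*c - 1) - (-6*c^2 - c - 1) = 5*c^2 + 9*c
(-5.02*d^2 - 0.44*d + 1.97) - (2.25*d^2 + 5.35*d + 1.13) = -7.27*d^2 - 5.79*d + 0.84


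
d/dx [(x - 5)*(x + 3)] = 2*x - 2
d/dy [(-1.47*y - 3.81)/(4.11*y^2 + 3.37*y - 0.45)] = (6.0417*y^2 + 31.3182*y + 13.5012)/(16.8921*y^4 + 27.7014*y^3 + 7.6579*y^2 - 3.033*y + 0.2025)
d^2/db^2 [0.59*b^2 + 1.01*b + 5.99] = 1.18000000000000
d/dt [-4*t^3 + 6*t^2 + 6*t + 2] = -12*t^2 + 12*t + 6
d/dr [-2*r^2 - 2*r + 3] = -4*r - 2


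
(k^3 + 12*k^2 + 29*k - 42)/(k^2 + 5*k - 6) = k + 7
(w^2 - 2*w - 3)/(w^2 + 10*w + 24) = (w^2 - 2*w - 3)/(w^2 + 10*w + 24)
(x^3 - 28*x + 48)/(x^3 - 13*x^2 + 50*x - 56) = (x + 6)/(x - 7)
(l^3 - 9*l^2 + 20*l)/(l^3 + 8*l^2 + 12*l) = (l^2 - 9*l + 20)/(l^2 + 8*l + 12)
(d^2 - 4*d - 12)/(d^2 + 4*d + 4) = (d - 6)/(d + 2)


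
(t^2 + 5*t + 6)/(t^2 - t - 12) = (t + 2)/(t - 4)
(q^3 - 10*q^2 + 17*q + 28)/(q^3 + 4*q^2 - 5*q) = (q^3 - 10*q^2 + 17*q + 28)/(q*(q^2 + 4*q - 5))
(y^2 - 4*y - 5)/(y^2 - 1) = (y - 5)/(y - 1)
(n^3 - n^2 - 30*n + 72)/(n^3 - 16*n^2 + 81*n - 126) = (n^2 + 2*n - 24)/(n^2 - 13*n + 42)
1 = 1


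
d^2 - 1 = (d - 1)*(d + 1)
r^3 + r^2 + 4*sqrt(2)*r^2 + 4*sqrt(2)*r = r*(r + 1)*(r + 4*sqrt(2))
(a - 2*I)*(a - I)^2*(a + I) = a^4 - 3*I*a^3 - a^2 - 3*I*a - 2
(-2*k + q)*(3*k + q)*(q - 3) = -6*k^2*q + 18*k^2 + k*q^2 - 3*k*q + q^3 - 3*q^2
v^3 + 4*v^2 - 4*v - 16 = (v - 2)*(v + 2)*(v + 4)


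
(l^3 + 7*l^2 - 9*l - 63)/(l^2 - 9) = l + 7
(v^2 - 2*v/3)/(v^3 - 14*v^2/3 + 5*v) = (3*v - 2)/(3*v^2 - 14*v + 15)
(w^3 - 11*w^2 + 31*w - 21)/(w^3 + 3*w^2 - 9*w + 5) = (w^2 - 10*w + 21)/(w^2 + 4*w - 5)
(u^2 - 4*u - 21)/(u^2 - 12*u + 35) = (u + 3)/(u - 5)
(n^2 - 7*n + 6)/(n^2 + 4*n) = (n^2 - 7*n + 6)/(n*(n + 4))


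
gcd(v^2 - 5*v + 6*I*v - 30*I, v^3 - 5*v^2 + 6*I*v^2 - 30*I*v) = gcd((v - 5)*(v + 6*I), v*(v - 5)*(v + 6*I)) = v^2 + v*(-5 + 6*I) - 30*I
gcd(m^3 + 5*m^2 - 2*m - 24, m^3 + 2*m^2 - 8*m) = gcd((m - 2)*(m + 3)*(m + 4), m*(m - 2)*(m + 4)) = m^2 + 2*m - 8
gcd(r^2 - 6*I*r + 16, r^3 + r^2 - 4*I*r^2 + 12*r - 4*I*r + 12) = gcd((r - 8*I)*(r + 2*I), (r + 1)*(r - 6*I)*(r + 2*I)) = r + 2*I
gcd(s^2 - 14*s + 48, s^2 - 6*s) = s - 6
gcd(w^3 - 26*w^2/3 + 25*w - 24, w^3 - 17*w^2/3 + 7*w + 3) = w^2 - 6*w + 9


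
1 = 1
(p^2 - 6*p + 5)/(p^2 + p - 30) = (p - 1)/(p + 6)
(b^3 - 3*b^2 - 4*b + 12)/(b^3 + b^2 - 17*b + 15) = (b^2 - 4)/(b^2 + 4*b - 5)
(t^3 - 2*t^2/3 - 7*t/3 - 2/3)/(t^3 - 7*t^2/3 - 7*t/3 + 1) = (3*t^2 - 5*t - 2)/(3*t^2 - 10*t + 3)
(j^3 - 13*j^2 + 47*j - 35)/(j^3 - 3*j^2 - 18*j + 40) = (j^2 - 8*j + 7)/(j^2 + 2*j - 8)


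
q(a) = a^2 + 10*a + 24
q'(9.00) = 28.00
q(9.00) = 195.00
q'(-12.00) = -14.00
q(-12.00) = 48.00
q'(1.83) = 13.66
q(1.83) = 45.65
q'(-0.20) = 9.60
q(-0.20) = 22.04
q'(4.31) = 18.62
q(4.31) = 85.68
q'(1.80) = 13.60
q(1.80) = 45.24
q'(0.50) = 11.00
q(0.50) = 29.25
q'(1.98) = 13.96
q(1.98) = 47.72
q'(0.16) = 10.32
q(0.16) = 25.63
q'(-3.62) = 2.76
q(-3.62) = 0.90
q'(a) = 2*a + 10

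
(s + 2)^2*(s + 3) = s^3 + 7*s^2 + 16*s + 12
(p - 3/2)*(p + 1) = p^2 - p/2 - 3/2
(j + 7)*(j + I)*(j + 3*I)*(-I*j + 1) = -I*j^4 + 5*j^3 - 7*I*j^3 + 35*j^2 + 7*I*j^2 - 3*j + 49*I*j - 21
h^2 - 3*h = h*(h - 3)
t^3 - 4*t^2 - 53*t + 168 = (t - 8)*(t - 3)*(t + 7)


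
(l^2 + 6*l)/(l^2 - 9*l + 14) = l*(l + 6)/(l^2 - 9*l + 14)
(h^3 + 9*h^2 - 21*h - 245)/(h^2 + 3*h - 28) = (h^2 + 2*h - 35)/(h - 4)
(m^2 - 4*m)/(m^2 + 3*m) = (m - 4)/(m + 3)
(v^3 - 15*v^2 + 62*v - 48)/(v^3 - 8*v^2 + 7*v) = (v^2 - 14*v + 48)/(v*(v - 7))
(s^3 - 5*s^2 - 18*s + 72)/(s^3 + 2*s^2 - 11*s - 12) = (s - 6)/(s + 1)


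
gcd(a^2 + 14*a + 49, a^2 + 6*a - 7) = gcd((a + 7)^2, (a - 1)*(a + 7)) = a + 7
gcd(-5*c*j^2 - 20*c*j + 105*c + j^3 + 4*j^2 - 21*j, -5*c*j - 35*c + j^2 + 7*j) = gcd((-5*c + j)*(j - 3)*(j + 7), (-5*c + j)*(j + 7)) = 5*c*j + 35*c - j^2 - 7*j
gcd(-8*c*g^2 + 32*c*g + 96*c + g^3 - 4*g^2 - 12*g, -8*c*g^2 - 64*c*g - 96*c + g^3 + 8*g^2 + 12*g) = 8*c*g + 16*c - g^2 - 2*g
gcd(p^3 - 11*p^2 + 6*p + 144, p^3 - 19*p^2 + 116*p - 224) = p - 8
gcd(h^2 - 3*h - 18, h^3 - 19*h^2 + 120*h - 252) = h - 6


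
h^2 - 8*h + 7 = (h - 7)*(h - 1)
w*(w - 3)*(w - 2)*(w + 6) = w^4 + w^3 - 24*w^2 + 36*w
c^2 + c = c*(c + 1)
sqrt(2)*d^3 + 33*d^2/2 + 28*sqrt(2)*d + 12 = (d + 2*sqrt(2))*(d + 6*sqrt(2))*(sqrt(2)*d + 1/2)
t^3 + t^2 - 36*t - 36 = (t - 6)*(t + 1)*(t + 6)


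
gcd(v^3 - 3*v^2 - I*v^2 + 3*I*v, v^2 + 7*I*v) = v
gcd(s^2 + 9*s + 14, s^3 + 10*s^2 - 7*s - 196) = s + 7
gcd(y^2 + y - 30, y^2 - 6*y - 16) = 1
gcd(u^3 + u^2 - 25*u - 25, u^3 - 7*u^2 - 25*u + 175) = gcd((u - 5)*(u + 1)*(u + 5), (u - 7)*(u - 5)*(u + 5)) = u^2 - 25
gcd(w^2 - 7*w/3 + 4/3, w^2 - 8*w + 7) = w - 1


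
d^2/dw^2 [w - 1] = 0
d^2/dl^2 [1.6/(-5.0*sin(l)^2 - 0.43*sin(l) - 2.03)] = (160.0*sin(l)^4 + 10.32*sin(l)^3 - 304.66416*sin(l)^2 - 22.03664*sin(l) + 31.88832)/(5.0*sin(l)^2 + 0.43*sin(l) + 2.03)^3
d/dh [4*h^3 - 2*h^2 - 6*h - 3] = 12*h^2 - 4*h - 6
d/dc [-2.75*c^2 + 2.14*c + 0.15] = 2.14 - 5.5*c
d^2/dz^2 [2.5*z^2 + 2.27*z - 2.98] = 5.00000000000000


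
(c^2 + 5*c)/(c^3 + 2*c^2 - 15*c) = 1/(c - 3)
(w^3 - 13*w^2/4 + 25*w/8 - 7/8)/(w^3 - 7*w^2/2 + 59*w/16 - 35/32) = 4*(w - 1)/(4*w - 5)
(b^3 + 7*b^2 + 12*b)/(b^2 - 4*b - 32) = b*(b + 3)/(b - 8)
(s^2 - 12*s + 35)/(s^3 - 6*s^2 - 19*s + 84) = (s - 5)/(s^2 + s - 12)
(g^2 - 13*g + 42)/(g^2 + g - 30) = (g^2 - 13*g + 42)/(g^2 + g - 30)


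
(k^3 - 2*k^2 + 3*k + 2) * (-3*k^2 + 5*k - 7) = -3*k^5 + 11*k^4 - 26*k^3 + 23*k^2 - 11*k - 14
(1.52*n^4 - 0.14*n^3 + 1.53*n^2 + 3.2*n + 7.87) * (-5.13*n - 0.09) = -7.7976*n^5 + 0.5814*n^4 - 7.8363*n^3 - 16.5537*n^2 - 40.6611*n - 0.7083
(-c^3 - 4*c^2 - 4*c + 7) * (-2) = 2*c^3 + 8*c^2 + 8*c - 14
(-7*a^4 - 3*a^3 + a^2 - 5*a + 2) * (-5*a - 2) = 35*a^5 + 29*a^4 + a^3 + 23*a^2 - 4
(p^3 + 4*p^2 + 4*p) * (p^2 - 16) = p^5 + 4*p^4 - 12*p^3 - 64*p^2 - 64*p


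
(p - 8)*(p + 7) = p^2 - p - 56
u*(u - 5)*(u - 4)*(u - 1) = u^4 - 10*u^3 + 29*u^2 - 20*u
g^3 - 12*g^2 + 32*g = g*(g - 8)*(g - 4)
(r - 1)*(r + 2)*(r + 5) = r^3 + 6*r^2 + 3*r - 10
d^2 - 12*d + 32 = (d - 8)*(d - 4)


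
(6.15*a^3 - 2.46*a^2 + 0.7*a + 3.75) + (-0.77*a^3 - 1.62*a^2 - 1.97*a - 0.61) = 5.38*a^3 - 4.08*a^2 - 1.27*a + 3.14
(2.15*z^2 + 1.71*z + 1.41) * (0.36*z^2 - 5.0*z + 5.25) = 0.774*z^4 - 10.1344*z^3 + 3.2451*z^2 + 1.9275*z + 7.4025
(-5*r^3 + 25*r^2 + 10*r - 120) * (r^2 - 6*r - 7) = -5*r^5 + 55*r^4 - 105*r^3 - 355*r^2 + 650*r + 840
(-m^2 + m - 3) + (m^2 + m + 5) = 2*m + 2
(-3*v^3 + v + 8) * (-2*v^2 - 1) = 6*v^5 + v^3 - 16*v^2 - v - 8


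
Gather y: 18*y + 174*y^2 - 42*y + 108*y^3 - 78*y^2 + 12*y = 108*y^3 + 96*y^2 - 12*y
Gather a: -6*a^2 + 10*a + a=-6*a^2 + 11*a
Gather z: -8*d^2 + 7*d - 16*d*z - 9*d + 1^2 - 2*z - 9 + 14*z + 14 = -8*d^2 - 2*d + z*(12 - 16*d) + 6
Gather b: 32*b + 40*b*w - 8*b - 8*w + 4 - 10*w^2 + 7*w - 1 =b*(40*w + 24) - 10*w^2 - w + 3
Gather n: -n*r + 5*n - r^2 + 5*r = n*(5 - r) - r^2 + 5*r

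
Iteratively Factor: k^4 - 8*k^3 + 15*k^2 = (k - 3)*(k^3 - 5*k^2) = k*(k - 3)*(k^2 - 5*k) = k^2*(k - 3)*(k - 5)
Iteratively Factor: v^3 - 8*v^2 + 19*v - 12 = (v - 4)*(v^2 - 4*v + 3) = (v - 4)*(v - 1)*(v - 3)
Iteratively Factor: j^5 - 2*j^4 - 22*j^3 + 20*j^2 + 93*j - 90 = (j + 3)*(j^4 - 5*j^3 - 7*j^2 + 41*j - 30) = (j - 2)*(j + 3)*(j^3 - 3*j^2 - 13*j + 15) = (j - 2)*(j - 1)*(j + 3)*(j^2 - 2*j - 15) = (j - 2)*(j - 1)*(j + 3)^2*(j - 5)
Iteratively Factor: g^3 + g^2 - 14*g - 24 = (g + 3)*(g^2 - 2*g - 8) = (g - 4)*(g + 3)*(g + 2)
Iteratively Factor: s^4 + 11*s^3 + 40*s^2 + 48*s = (s + 4)*(s^3 + 7*s^2 + 12*s) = (s + 4)^2*(s^2 + 3*s) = s*(s + 4)^2*(s + 3)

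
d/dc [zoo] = 0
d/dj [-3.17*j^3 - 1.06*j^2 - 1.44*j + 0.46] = -9.51*j^2 - 2.12*j - 1.44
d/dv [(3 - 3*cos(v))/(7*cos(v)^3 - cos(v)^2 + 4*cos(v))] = 6*(-7*cos(v)^3 + 11*cos(v)^2 - cos(v) + 2)*sin(v)/((7*sin(v)^2 + cos(v) - 11)^2*cos(v)^2)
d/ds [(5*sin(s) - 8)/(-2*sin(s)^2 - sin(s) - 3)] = (10*sin(s)^2 - 32*sin(s) - 23)*cos(s)/(sin(s) - cos(2*s) + 4)^2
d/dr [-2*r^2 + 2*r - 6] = 2 - 4*r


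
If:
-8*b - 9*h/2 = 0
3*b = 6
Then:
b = 2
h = -32/9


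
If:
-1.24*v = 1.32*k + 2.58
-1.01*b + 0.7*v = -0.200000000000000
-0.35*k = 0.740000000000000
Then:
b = 0.32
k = -2.11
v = 0.17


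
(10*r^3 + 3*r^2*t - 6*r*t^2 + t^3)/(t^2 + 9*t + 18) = (10*r^3 + 3*r^2*t - 6*r*t^2 + t^3)/(t^2 + 9*t + 18)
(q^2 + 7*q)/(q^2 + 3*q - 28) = q/(q - 4)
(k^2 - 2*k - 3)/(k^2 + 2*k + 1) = (k - 3)/(k + 1)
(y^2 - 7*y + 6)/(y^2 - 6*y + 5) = (y - 6)/(y - 5)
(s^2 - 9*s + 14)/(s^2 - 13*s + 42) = (s - 2)/(s - 6)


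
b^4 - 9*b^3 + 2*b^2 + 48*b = b*(b - 8)*(b - 3)*(b + 2)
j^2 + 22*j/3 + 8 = (j + 4/3)*(j + 6)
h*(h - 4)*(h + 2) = h^3 - 2*h^2 - 8*h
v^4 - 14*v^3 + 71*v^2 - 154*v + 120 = (v - 5)*(v - 4)*(v - 3)*(v - 2)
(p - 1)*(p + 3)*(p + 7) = p^3 + 9*p^2 + 11*p - 21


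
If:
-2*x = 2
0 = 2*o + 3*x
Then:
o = 3/2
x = -1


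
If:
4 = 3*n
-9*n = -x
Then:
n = 4/3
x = 12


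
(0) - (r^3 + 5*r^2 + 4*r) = -r^3 - 5*r^2 - 4*r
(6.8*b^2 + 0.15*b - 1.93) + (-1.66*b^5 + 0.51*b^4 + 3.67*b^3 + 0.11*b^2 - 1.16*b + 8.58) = -1.66*b^5 + 0.51*b^4 + 3.67*b^3 + 6.91*b^2 - 1.01*b + 6.65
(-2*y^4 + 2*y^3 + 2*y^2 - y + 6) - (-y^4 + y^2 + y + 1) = -y^4 + 2*y^3 + y^2 - 2*y + 5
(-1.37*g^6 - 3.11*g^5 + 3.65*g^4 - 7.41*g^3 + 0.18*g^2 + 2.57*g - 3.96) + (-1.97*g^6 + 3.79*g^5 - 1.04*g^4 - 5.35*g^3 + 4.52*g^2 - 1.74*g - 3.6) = -3.34*g^6 + 0.68*g^5 + 2.61*g^4 - 12.76*g^3 + 4.7*g^2 + 0.83*g - 7.56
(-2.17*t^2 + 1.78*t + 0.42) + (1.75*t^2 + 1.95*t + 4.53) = -0.42*t^2 + 3.73*t + 4.95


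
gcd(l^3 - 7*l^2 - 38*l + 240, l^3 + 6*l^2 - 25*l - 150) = l^2 + l - 30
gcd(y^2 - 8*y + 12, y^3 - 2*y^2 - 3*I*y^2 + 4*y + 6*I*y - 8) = y - 2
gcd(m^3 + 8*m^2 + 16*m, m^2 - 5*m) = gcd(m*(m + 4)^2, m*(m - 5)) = m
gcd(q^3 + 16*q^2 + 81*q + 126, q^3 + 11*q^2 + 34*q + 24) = q + 6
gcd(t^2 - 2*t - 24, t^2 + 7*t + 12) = t + 4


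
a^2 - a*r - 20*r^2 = (a - 5*r)*(a + 4*r)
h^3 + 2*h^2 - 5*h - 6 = (h - 2)*(h + 1)*(h + 3)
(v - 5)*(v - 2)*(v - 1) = v^3 - 8*v^2 + 17*v - 10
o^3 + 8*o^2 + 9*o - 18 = (o - 1)*(o + 3)*(o + 6)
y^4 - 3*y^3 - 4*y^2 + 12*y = y*(y - 3)*(y - 2)*(y + 2)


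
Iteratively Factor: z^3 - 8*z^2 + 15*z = (z - 5)*(z^2 - 3*z) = (z - 5)*(z - 3)*(z)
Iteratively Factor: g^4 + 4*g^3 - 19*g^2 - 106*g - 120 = (g - 5)*(g^3 + 9*g^2 + 26*g + 24) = (g - 5)*(g + 4)*(g^2 + 5*g + 6) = (g - 5)*(g + 2)*(g + 4)*(g + 3)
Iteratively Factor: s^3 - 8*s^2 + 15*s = (s - 3)*(s^2 - 5*s) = (s - 5)*(s - 3)*(s)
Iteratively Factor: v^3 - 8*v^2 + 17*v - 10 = (v - 1)*(v^2 - 7*v + 10) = (v - 5)*(v - 1)*(v - 2)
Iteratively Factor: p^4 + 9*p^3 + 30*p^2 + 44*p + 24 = (p + 2)*(p^3 + 7*p^2 + 16*p + 12) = (p + 2)^2*(p^2 + 5*p + 6) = (p + 2)^2*(p + 3)*(p + 2)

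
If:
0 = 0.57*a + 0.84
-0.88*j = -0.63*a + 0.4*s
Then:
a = -1.47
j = -0.454545454545455*s - 1.05502392344498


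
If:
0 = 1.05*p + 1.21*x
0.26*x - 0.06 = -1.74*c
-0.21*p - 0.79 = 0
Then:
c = -0.45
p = -3.76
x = 3.26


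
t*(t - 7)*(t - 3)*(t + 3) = t^4 - 7*t^3 - 9*t^2 + 63*t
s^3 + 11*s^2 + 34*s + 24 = (s + 1)*(s + 4)*(s + 6)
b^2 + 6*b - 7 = (b - 1)*(b + 7)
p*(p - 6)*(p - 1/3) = p^3 - 19*p^2/3 + 2*p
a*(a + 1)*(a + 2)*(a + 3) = a^4 + 6*a^3 + 11*a^2 + 6*a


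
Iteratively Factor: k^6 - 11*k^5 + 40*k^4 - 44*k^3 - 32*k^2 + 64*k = (k - 2)*(k^5 - 9*k^4 + 22*k^3 - 32*k) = (k - 2)^2*(k^4 - 7*k^3 + 8*k^2 + 16*k) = (k - 4)*(k - 2)^2*(k^3 - 3*k^2 - 4*k) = (k - 4)^2*(k - 2)^2*(k^2 + k) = (k - 4)^2*(k - 2)^2*(k + 1)*(k)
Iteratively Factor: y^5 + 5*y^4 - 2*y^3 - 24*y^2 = (y - 2)*(y^4 + 7*y^3 + 12*y^2) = (y - 2)*(y + 3)*(y^3 + 4*y^2) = (y - 2)*(y + 3)*(y + 4)*(y^2) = y*(y - 2)*(y + 3)*(y + 4)*(y)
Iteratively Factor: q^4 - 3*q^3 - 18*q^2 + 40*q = (q)*(q^3 - 3*q^2 - 18*q + 40) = q*(q + 4)*(q^2 - 7*q + 10) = q*(q - 2)*(q + 4)*(q - 5)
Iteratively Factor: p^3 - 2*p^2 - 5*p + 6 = (p + 2)*(p^2 - 4*p + 3) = (p - 1)*(p + 2)*(p - 3)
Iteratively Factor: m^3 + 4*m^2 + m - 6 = (m + 2)*(m^2 + 2*m - 3) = (m - 1)*(m + 2)*(m + 3)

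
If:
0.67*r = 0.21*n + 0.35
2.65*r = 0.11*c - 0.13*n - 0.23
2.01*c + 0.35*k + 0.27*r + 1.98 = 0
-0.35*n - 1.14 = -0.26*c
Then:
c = 2.51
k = -20.13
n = -1.39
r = 0.09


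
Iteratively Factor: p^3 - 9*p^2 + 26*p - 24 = (p - 4)*(p^2 - 5*p + 6) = (p - 4)*(p - 2)*(p - 3)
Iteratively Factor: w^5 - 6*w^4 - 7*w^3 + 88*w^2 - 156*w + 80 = (w - 2)*(w^4 - 4*w^3 - 15*w^2 + 58*w - 40) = (w - 2)*(w - 1)*(w^3 - 3*w^2 - 18*w + 40) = (w - 5)*(w - 2)*(w - 1)*(w^2 + 2*w - 8) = (w - 5)*(w - 2)^2*(w - 1)*(w + 4)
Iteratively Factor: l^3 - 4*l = (l)*(l^2 - 4) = l*(l - 2)*(l + 2)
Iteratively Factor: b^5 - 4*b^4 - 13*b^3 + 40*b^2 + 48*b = (b)*(b^4 - 4*b^3 - 13*b^2 + 40*b + 48) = b*(b - 4)*(b^3 - 13*b - 12) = b*(b - 4)*(b + 3)*(b^2 - 3*b - 4) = b*(b - 4)*(b + 1)*(b + 3)*(b - 4)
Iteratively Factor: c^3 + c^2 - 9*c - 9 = (c - 3)*(c^2 + 4*c + 3) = (c - 3)*(c + 3)*(c + 1)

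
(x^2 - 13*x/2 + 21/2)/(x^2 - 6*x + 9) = (x - 7/2)/(x - 3)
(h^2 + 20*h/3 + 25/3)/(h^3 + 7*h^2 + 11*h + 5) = (h + 5/3)/(h^2 + 2*h + 1)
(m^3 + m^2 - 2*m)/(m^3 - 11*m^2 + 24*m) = (m^2 + m - 2)/(m^2 - 11*m + 24)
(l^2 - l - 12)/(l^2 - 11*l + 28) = (l + 3)/(l - 7)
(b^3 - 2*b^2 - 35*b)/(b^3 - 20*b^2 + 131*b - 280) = b*(b + 5)/(b^2 - 13*b + 40)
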